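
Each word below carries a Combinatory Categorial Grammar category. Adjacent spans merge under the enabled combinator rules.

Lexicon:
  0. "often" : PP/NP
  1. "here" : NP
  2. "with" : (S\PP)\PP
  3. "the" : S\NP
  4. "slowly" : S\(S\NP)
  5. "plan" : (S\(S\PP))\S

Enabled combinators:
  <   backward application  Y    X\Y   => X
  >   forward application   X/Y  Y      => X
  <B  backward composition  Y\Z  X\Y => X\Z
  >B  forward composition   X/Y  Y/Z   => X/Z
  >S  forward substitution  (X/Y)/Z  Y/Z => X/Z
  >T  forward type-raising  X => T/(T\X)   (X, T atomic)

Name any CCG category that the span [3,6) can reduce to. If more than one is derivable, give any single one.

[0,6] S   <
  [0,3] S\PP   <
    [0,2] PP   >
      [0,1] "often" : PP/NP
      [1,2] "here" : NP
    [2,3] "with" : (S\PP)\PP
  [3,6] S\(S\PP)   <
    [3,5] S   <
      [3,4] "the" : S\NP
      [4,5] "slowly" : S\(S\NP)
    [5,6] "plan" : (S\(S\PP))\S

S\(S\PP)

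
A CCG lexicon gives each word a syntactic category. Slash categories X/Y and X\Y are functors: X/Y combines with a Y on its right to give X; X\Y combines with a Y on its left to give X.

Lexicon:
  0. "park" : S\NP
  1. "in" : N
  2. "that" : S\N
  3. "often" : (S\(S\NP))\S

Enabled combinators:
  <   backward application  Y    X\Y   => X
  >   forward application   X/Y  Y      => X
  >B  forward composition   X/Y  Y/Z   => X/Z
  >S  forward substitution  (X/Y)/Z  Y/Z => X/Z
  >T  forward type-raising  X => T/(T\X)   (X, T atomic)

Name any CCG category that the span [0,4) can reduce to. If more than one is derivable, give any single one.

[0,4] S   <
  [0,1] "park" : S\NP
  [1,4] S\(S\NP)   <
    [1,3] S   <
      [1,2] "in" : N
      [2,3] "that" : S\N
    [3,4] "often" : (S\(S\NP))\S

S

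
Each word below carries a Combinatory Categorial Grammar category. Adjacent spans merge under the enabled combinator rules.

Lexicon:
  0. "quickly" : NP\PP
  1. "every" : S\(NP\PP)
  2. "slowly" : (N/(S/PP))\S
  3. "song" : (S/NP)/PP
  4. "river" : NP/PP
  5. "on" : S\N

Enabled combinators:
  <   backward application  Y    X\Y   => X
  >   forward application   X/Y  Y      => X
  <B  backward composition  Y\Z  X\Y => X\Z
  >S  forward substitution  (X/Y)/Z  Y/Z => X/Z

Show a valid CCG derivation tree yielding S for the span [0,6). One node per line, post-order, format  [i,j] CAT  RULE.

[0,1] NP\PP  lex  "quickly"
[1,2] S\(NP\PP)  lex  "every"
[0,2] S  <  k=1
[2,3] (N/(S/PP))\S  lex  "slowly"
[0,3] N/(S/PP)  <  k=2
[3,4] (S/NP)/PP  lex  "song"
[4,5] NP/PP  lex  "river"
[3,5] S/PP  >S  k=4
[0,5] N  >  k=3
[5,6] S\N  lex  "on"
[0,6] S  <  k=5

[0,6] S   <
  [0,5] N   >
    [0,3] N/(S/PP)   <
      [0,2] S   <
        [0,1] "quickly" : NP\PP
        [1,2] "every" : S\(NP\PP)
      [2,3] "slowly" : (N/(S/PP))\S
    [3,5] S/PP   >S
      [3,4] "song" : (S/NP)/PP
      [4,5] "river" : NP/PP
  [5,6] "on" : S\N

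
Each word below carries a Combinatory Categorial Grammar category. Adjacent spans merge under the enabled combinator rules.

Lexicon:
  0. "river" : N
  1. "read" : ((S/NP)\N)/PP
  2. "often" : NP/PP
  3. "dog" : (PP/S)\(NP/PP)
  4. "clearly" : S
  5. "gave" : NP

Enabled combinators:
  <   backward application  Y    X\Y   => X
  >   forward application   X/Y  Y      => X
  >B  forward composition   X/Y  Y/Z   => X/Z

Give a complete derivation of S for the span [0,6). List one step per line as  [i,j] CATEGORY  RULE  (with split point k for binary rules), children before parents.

[0,1] N  lex  "river"
[1,2] ((S/NP)\N)/PP  lex  "read"
[2,3] NP/PP  lex  "often"
[3,4] (PP/S)\(NP/PP)  lex  "dog"
[2,4] PP/S  <  k=3
[4,5] S  lex  "clearly"
[2,5] PP  >  k=4
[1,5] (S/NP)\N  >  k=2
[0,5] S/NP  <  k=1
[5,6] NP  lex  "gave"
[0,6] S  >  k=5

[0,6] S   >
  [0,5] S/NP   <
    [0,1] "river" : N
    [1,5] (S/NP)\N   >
      [1,2] "read" : ((S/NP)\N)/PP
      [2,5] PP   >
        [2,4] PP/S   <
          [2,3] "often" : NP/PP
          [3,4] "dog" : (PP/S)\(NP/PP)
        [4,5] "clearly" : S
  [5,6] "gave" : NP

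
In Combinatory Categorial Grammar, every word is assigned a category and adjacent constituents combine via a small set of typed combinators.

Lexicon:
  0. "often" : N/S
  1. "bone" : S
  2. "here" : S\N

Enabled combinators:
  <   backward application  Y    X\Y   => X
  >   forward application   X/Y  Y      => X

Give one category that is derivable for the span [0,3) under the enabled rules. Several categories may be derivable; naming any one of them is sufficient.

S

[0,3] S   <
  [0,2] N   >
    [0,1] "often" : N/S
    [1,2] "bone" : S
  [2,3] "here" : S\N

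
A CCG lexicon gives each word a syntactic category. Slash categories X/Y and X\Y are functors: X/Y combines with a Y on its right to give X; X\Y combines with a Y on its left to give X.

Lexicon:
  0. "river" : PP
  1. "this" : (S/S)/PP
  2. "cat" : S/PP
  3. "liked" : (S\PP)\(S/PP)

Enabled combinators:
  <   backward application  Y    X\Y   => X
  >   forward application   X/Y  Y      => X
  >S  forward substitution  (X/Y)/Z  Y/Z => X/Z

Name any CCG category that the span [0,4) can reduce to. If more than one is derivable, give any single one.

[0,4] S   <
  [0,1] "river" : PP
  [1,4] S\PP   <
    [1,3] S/PP   >S
      [1,2] "this" : (S/S)/PP
      [2,3] "cat" : S/PP
    [3,4] "liked" : (S\PP)\(S/PP)

S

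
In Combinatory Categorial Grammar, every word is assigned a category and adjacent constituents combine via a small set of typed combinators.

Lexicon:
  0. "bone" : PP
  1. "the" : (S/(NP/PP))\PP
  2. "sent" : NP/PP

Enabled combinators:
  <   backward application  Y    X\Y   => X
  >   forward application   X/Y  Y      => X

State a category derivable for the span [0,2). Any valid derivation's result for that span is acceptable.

[0,3] S   >
  [0,2] S/(NP/PP)   <
    [0,1] "bone" : PP
    [1,2] "the" : (S/(NP/PP))\PP
  [2,3] "sent" : NP/PP

S/(NP/PP)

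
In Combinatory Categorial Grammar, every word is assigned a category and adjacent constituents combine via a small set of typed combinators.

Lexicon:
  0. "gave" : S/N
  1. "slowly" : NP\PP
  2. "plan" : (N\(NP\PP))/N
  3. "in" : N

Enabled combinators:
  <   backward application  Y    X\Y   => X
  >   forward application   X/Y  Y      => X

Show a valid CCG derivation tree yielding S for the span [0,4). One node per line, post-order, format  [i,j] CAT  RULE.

[0,1] S/N  lex  "gave"
[1,2] NP\PP  lex  "slowly"
[2,3] (N\(NP\PP))/N  lex  "plan"
[3,4] N  lex  "in"
[2,4] N\(NP\PP)  >  k=3
[1,4] N  <  k=2
[0,4] S  >  k=1

[0,4] S   >
  [0,1] "gave" : S/N
  [1,4] N   <
    [1,2] "slowly" : NP\PP
    [2,4] N\(NP\PP)   >
      [2,3] "plan" : (N\(NP\PP))/N
      [3,4] "in" : N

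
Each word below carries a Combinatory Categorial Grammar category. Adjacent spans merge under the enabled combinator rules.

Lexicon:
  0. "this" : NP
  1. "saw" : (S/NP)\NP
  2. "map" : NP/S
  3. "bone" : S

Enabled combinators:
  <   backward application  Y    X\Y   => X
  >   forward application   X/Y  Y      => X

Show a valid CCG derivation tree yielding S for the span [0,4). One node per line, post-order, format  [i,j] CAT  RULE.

[0,4] S   >
  [0,2] S/NP   <
    [0,1] "this" : NP
    [1,2] "saw" : (S/NP)\NP
  [2,4] NP   >
    [2,3] "map" : NP/S
    [3,4] "bone" : S

[0,1] NP  lex  "this"
[1,2] (S/NP)\NP  lex  "saw"
[0,2] S/NP  <  k=1
[2,3] NP/S  lex  "map"
[3,4] S  lex  "bone"
[2,4] NP  >  k=3
[0,4] S  >  k=2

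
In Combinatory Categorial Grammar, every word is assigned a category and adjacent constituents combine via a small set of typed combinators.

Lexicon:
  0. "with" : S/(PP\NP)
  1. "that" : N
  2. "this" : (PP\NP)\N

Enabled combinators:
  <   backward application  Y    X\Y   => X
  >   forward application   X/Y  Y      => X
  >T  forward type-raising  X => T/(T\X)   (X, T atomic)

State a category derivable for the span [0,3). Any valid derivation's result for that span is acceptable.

[0,3] S   >
  [0,1] "with" : S/(PP\NP)
  [1,3] PP\NP   <
    [1,2] "that" : N
    [2,3] "this" : (PP\NP)\N

S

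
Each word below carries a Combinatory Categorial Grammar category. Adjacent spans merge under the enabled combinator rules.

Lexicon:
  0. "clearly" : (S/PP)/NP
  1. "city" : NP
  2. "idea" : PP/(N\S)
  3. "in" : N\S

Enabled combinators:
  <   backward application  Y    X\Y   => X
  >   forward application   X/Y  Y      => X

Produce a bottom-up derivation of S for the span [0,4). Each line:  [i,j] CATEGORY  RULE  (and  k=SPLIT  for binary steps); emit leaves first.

[0,1] (S/PP)/NP  lex  "clearly"
[1,2] NP  lex  "city"
[0,2] S/PP  >  k=1
[2,3] PP/(N\S)  lex  "idea"
[3,4] N\S  lex  "in"
[2,4] PP  >  k=3
[0,4] S  >  k=2

[0,4] S   >
  [0,2] S/PP   >
    [0,1] "clearly" : (S/PP)/NP
    [1,2] "city" : NP
  [2,4] PP   >
    [2,3] "idea" : PP/(N\S)
    [3,4] "in" : N\S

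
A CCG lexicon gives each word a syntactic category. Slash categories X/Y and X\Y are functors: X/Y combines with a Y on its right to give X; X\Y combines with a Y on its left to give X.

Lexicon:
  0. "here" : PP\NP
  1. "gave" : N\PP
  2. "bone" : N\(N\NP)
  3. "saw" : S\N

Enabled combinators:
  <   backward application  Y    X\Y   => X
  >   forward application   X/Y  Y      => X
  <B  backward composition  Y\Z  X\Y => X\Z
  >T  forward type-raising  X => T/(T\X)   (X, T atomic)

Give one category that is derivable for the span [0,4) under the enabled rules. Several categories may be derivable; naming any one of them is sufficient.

S

[0,4] S   <
  [0,3] N   <
    [0,2] N\NP   <B
      [0,1] "here" : PP\NP
      [1,2] "gave" : N\PP
    [2,3] "bone" : N\(N\NP)
  [3,4] "saw" : S\N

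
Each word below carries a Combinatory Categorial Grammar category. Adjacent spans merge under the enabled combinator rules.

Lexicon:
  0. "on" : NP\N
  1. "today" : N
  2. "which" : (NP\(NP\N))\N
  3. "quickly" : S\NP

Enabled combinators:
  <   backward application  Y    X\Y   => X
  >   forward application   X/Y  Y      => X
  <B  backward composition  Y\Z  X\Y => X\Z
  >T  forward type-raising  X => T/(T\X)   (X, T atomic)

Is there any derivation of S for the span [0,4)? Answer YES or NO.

YES

[0,4] S   <
  [0,3] NP   <
    [0,1] "on" : NP\N
    [1,3] NP\(NP\N)   <
      [1,2] "today" : N
      [2,3] "which" : (NP\(NP\N))\N
  [3,4] "quickly" : S\NP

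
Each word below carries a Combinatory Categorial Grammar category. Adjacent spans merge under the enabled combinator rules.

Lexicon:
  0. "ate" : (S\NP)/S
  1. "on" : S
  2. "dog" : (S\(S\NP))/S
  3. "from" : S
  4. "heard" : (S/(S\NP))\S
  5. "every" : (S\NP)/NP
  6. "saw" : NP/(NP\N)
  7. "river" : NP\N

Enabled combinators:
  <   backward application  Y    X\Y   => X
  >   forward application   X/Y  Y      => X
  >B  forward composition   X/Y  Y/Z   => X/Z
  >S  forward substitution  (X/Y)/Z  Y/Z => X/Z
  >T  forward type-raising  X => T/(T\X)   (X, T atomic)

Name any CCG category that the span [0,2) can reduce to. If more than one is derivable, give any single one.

S\NP

[0,8] S   <
  [0,2] S\NP   >
    [0,1] "ate" : (S\NP)/S
    [1,2] "on" : S
  [2,8] S\(S\NP)   >
    [2,3] "dog" : (S\(S\NP))/S
    [3,8] S   >
      [3,5] S/(S\NP)   <
        [3,4] "from" : S
        [4,5] "heard" : (S/(S\NP))\S
      [5,8] S\NP   >
        [5,6] "every" : (S\NP)/NP
        [6,8] NP   >
          [6,7] "saw" : NP/(NP\N)
          [7,8] "river" : NP\N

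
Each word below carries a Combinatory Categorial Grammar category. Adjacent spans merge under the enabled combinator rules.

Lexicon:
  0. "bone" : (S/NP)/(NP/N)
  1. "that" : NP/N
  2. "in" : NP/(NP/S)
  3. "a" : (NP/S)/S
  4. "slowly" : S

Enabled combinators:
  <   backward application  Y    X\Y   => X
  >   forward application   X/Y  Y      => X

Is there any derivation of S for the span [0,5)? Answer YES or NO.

YES

[0,5] S   >
  [0,2] S/NP   >
    [0,1] "bone" : (S/NP)/(NP/N)
    [1,2] "that" : NP/N
  [2,5] NP   >
    [2,3] "in" : NP/(NP/S)
    [3,5] NP/S   >
      [3,4] "a" : (NP/S)/S
      [4,5] "slowly" : S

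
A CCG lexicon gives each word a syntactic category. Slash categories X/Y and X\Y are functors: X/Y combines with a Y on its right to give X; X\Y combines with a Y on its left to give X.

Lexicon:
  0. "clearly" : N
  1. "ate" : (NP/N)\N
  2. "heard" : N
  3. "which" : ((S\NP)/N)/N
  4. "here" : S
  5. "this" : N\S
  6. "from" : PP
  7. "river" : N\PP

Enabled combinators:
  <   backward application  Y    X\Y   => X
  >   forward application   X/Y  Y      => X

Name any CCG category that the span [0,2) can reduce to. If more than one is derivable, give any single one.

NP/N

[0,8] S   <
  [0,3] NP   >
    [0,2] NP/N   <
      [0,1] "clearly" : N
      [1,2] "ate" : (NP/N)\N
    [2,3] "heard" : N
  [3,8] S\NP   >
    [3,6] (S\NP)/N   >
      [3,4] "which" : ((S\NP)/N)/N
      [4,6] N   <
        [4,5] "here" : S
        [5,6] "this" : N\S
    [6,8] N   <
      [6,7] "from" : PP
      [7,8] "river" : N\PP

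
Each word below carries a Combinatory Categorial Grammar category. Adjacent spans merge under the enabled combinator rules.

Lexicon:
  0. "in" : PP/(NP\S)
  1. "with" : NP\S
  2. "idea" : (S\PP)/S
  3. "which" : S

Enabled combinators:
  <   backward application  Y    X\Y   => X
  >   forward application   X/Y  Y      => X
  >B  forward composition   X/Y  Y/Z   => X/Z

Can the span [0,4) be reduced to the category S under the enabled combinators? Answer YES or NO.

YES

[0,4] S   <
  [0,2] PP   >
    [0,1] "in" : PP/(NP\S)
    [1,2] "with" : NP\S
  [2,4] S\PP   >
    [2,3] "idea" : (S\PP)/S
    [3,4] "which" : S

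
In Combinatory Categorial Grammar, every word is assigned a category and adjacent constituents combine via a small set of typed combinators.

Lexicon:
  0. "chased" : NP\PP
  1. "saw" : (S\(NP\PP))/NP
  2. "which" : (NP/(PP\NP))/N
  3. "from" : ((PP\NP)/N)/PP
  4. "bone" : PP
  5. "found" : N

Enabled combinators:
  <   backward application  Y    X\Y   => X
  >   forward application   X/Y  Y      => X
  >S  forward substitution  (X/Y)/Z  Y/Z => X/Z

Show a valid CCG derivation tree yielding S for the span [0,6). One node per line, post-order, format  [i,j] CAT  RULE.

[0,1] NP\PP  lex  "chased"
[1,2] (S\(NP\PP))/NP  lex  "saw"
[2,3] (NP/(PP\NP))/N  lex  "which"
[3,4] ((PP\NP)/N)/PP  lex  "from"
[4,5] PP  lex  "bone"
[3,5] (PP\NP)/N  >  k=4
[2,5] NP/N  >S  k=3
[5,6] N  lex  "found"
[2,6] NP  >  k=5
[1,6] S\(NP\PP)  >  k=2
[0,6] S  <  k=1

[0,6] S   <
  [0,1] "chased" : NP\PP
  [1,6] S\(NP\PP)   >
    [1,2] "saw" : (S\(NP\PP))/NP
    [2,6] NP   >
      [2,5] NP/N   >S
        [2,3] "which" : (NP/(PP\NP))/N
        [3,5] (PP\NP)/N   >
          [3,4] "from" : ((PP\NP)/N)/PP
          [4,5] "bone" : PP
      [5,6] "found" : N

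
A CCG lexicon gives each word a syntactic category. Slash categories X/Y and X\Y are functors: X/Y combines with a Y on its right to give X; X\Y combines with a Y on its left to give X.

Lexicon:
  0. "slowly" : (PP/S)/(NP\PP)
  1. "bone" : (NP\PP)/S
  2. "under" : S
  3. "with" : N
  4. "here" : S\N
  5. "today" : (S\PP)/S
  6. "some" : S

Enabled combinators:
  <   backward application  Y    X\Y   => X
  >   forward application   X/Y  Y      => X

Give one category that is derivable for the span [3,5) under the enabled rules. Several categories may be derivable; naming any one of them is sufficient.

[0,7] S   <
  [0,5] PP   >
    [0,3] PP/S   >
      [0,1] "slowly" : (PP/S)/(NP\PP)
      [1,3] NP\PP   >
        [1,2] "bone" : (NP\PP)/S
        [2,3] "under" : S
    [3,5] S   <
      [3,4] "with" : N
      [4,5] "here" : S\N
  [5,7] S\PP   >
    [5,6] "today" : (S\PP)/S
    [6,7] "some" : S

S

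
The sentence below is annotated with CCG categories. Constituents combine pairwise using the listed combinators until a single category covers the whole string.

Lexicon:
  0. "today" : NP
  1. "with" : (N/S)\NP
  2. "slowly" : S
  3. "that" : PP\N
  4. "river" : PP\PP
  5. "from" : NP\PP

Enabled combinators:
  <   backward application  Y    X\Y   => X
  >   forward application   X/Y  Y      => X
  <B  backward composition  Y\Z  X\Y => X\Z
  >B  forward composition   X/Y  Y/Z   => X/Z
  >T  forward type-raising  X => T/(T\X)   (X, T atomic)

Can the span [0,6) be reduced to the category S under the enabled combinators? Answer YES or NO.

NO

NP (N/S)\NP S PP\N PP\PP NP\PP
CKY chart[0,6] = {N/(N\NP), NP, NP/(NP\NP), PP/(PP\NP), S/(S\NP)}; S ∉ chart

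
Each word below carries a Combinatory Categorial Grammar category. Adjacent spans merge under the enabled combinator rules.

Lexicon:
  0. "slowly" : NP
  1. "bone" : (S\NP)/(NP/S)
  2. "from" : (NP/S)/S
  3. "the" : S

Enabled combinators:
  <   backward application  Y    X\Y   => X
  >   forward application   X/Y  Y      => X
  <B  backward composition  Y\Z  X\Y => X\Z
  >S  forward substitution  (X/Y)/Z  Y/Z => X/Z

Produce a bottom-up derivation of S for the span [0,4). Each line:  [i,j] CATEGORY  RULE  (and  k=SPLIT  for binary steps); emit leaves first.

[0,4] S   <
  [0,1] "slowly" : NP
  [1,4] S\NP   >
    [1,2] "bone" : (S\NP)/(NP/S)
    [2,4] NP/S   >
      [2,3] "from" : (NP/S)/S
      [3,4] "the" : S

[0,1] NP  lex  "slowly"
[1,2] (S\NP)/(NP/S)  lex  "bone"
[2,3] (NP/S)/S  lex  "from"
[3,4] S  lex  "the"
[2,4] NP/S  >  k=3
[1,4] S\NP  >  k=2
[0,4] S  <  k=1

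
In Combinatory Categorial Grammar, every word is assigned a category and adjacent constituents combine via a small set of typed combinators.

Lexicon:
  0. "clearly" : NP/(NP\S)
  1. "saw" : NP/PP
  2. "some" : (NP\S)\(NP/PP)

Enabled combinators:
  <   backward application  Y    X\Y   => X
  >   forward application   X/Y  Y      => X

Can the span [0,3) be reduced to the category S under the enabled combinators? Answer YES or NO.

NO

NP/(NP\S) NP/PP (NP\S)\(NP/PP)
CKY chart[0,3] = {NP}; S ∉ chart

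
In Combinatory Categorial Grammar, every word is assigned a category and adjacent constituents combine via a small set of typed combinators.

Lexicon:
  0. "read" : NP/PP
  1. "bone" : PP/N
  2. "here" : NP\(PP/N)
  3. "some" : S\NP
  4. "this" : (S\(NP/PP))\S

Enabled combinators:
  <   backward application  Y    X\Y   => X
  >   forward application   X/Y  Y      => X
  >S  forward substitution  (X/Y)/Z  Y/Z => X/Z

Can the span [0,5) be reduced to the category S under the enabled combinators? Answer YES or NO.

[0,5] S   <
  [0,1] "read" : NP/PP
  [1,5] S\(NP/PP)   <
    [1,4] S   <
      [1,3] NP   <
        [1,2] "bone" : PP/N
        [2,3] "here" : NP\(PP/N)
      [3,4] "some" : S\NP
    [4,5] "this" : (S\(NP/PP))\S

YES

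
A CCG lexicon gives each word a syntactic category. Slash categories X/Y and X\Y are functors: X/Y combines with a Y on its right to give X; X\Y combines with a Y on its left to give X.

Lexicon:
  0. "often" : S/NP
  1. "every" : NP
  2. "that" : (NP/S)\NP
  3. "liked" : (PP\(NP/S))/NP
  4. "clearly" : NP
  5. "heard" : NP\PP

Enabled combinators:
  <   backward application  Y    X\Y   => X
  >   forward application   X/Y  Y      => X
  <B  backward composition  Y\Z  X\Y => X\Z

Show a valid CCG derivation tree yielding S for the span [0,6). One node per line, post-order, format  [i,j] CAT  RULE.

[0,6] S   >
  [0,1] "often" : S/NP
  [1,6] NP   <
    [1,5] PP   <
      [1,3] NP/S   <
        [1,2] "every" : NP
        [2,3] "that" : (NP/S)\NP
      [3,5] PP\(NP/S)   >
        [3,4] "liked" : (PP\(NP/S))/NP
        [4,5] "clearly" : NP
    [5,6] "heard" : NP\PP

[0,1] S/NP  lex  "often"
[1,2] NP  lex  "every"
[2,3] (NP/S)\NP  lex  "that"
[1,3] NP/S  <  k=2
[3,4] (PP\(NP/S))/NP  lex  "liked"
[4,5] NP  lex  "clearly"
[3,5] PP\(NP/S)  >  k=4
[1,5] PP  <  k=3
[5,6] NP\PP  lex  "heard"
[1,6] NP  <  k=5
[0,6] S  >  k=1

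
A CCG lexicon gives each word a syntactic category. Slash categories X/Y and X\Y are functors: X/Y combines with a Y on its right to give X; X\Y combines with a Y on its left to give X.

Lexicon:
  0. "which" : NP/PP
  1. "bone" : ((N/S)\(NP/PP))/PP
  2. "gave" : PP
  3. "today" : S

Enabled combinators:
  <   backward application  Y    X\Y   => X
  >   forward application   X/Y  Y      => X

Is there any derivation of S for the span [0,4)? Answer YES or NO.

NP/PP ((N/S)\(NP/PP))/PP PP S
CKY chart[0,4] = {N}; S ∉ chart

NO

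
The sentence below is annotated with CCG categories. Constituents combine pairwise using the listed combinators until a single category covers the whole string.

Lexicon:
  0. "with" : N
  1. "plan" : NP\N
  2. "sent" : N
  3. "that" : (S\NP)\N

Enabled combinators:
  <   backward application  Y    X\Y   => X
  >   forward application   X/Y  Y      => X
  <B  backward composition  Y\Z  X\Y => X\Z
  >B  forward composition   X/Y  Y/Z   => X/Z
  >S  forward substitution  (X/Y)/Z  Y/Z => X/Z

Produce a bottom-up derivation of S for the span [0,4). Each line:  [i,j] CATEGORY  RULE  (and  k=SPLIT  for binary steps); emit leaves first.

[0,4] S   <
  [0,1] "with" : N
  [1,4] S\N   <B
    [1,2] "plan" : NP\N
    [2,4] S\NP   <
      [2,3] "sent" : N
      [3,4] "that" : (S\NP)\N

[0,1] N  lex  "with"
[1,2] NP\N  lex  "plan"
[2,3] N  lex  "sent"
[3,4] (S\NP)\N  lex  "that"
[2,4] S\NP  <  k=3
[1,4] S\N  <B  k=2
[0,4] S  <  k=1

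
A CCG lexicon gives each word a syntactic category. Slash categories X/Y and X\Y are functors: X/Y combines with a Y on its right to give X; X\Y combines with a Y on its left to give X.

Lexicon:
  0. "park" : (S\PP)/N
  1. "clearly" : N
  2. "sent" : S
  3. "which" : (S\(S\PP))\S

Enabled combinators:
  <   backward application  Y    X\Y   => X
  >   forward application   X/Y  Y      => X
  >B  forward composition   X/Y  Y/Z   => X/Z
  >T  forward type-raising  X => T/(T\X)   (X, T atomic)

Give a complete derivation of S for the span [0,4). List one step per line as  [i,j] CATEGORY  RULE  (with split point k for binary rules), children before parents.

[0,4] S   <
  [0,2] S\PP   >
    [0,1] "park" : (S\PP)/N
    [1,2] "clearly" : N
  [2,4] S\(S\PP)   <
    [2,3] "sent" : S
    [3,4] "which" : (S\(S\PP))\S

[0,1] (S\PP)/N  lex  "park"
[1,2] N  lex  "clearly"
[0,2] S\PP  >  k=1
[2,3] S  lex  "sent"
[3,4] (S\(S\PP))\S  lex  "which"
[2,4] S\(S\PP)  <  k=3
[0,4] S  <  k=2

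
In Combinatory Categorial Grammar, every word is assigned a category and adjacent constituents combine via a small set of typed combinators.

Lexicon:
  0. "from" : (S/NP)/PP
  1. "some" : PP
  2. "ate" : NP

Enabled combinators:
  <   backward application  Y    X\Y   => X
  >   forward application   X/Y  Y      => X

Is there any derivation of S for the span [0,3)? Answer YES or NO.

[0,3] S   >
  [0,2] S/NP   >
    [0,1] "from" : (S/NP)/PP
    [1,2] "some" : PP
  [2,3] "ate" : NP

YES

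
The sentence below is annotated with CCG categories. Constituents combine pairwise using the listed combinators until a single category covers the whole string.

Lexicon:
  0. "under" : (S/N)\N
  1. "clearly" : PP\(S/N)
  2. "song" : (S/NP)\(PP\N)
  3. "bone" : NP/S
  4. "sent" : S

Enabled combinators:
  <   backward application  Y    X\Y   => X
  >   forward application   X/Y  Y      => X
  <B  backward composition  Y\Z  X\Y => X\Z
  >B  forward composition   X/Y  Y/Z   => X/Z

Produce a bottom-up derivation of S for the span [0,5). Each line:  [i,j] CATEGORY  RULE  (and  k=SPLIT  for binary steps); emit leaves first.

[0,1] (S/N)\N  lex  "under"
[1,2] PP\(S/N)  lex  "clearly"
[0,2] PP\N  <B  k=1
[2,3] (S/NP)\(PP\N)  lex  "song"
[0,3] S/NP  <  k=2
[3,4] NP/S  lex  "bone"
[4,5] S  lex  "sent"
[3,5] NP  >  k=4
[0,5] S  >  k=3

[0,5] S   >
  [0,3] S/NP   <
    [0,2] PP\N   <B
      [0,1] "under" : (S/N)\N
      [1,2] "clearly" : PP\(S/N)
    [2,3] "song" : (S/NP)\(PP\N)
  [3,5] NP   >
    [3,4] "bone" : NP/S
    [4,5] "sent" : S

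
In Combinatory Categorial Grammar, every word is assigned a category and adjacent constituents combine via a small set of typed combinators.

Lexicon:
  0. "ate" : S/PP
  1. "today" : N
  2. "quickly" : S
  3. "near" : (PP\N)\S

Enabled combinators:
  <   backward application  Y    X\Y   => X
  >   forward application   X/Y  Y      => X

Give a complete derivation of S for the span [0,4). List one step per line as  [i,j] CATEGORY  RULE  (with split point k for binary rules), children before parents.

[0,1] S/PP  lex  "ate"
[1,2] N  lex  "today"
[2,3] S  lex  "quickly"
[3,4] (PP\N)\S  lex  "near"
[2,4] PP\N  <  k=3
[1,4] PP  <  k=2
[0,4] S  >  k=1

[0,4] S   >
  [0,1] "ate" : S/PP
  [1,4] PP   <
    [1,2] "today" : N
    [2,4] PP\N   <
      [2,3] "quickly" : S
      [3,4] "near" : (PP\N)\S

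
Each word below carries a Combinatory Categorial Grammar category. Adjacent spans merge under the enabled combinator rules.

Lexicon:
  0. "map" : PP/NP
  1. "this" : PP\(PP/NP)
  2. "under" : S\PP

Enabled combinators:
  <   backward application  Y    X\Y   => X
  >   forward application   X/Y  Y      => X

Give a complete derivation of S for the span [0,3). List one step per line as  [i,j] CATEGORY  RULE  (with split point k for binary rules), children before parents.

[0,1] PP/NP  lex  "map"
[1,2] PP\(PP/NP)  lex  "this"
[0,2] PP  <  k=1
[2,3] S\PP  lex  "under"
[0,3] S  <  k=2

[0,3] S   <
  [0,2] PP   <
    [0,1] "map" : PP/NP
    [1,2] "this" : PP\(PP/NP)
  [2,3] "under" : S\PP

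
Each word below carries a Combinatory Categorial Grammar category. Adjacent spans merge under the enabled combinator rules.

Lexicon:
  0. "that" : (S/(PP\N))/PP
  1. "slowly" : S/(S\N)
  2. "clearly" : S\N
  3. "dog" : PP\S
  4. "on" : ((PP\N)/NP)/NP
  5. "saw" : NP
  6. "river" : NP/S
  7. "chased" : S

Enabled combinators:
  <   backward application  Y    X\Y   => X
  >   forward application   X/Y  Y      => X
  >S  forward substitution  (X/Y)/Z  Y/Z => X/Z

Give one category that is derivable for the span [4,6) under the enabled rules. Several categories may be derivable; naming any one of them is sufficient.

(PP\N)/NP

[0,8] S   >
  [0,4] S/(PP\N)   >
    [0,1] "that" : (S/(PP\N))/PP
    [1,4] PP   <
      [1,3] S   >
        [1,2] "slowly" : S/(S\N)
        [2,3] "clearly" : S\N
      [3,4] "dog" : PP\S
  [4,8] PP\N   >
    [4,6] (PP\N)/NP   >
      [4,5] "on" : ((PP\N)/NP)/NP
      [5,6] "saw" : NP
    [6,8] NP   >
      [6,7] "river" : NP/S
      [7,8] "chased" : S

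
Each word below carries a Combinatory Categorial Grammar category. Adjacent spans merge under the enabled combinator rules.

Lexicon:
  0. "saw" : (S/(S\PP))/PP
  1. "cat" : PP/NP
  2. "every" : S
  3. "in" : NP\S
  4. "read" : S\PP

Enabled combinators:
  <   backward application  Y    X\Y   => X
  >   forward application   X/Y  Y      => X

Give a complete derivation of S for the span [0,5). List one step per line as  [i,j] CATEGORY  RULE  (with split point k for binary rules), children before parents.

[0,5] S   >
  [0,4] S/(S\PP)   >
    [0,1] "saw" : (S/(S\PP))/PP
    [1,4] PP   >
      [1,2] "cat" : PP/NP
      [2,4] NP   <
        [2,3] "every" : S
        [3,4] "in" : NP\S
  [4,5] "read" : S\PP

[0,1] (S/(S\PP))/PP  lex  "saw"
[1,2] PP/NP  lex  "cat"
[2,3] S  lex  "every"
[3,4] NP\S  lex  "in"
[2,4] NP  <  k=3
[1,4] PP  >  k=2
[0,4] S/(S\PP)  >  k=1
[4,5] S\PP  lex  "read"
[0,5] S  >  k=4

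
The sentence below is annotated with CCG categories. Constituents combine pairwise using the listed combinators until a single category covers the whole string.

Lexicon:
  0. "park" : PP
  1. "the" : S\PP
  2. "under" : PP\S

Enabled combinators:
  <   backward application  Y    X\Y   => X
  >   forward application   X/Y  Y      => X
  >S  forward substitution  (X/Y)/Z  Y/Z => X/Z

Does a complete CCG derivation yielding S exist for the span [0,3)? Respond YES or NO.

PP S\PP PP\S
CKY chart[0,3] = {PP}; S ∉ chart

NO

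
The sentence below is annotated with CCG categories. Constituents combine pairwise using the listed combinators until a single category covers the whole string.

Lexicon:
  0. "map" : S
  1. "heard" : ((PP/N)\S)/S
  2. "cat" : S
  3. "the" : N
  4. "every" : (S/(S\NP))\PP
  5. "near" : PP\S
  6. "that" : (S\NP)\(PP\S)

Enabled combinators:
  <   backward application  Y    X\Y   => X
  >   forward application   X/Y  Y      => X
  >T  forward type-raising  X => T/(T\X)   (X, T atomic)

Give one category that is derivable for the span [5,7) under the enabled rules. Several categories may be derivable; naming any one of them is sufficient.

[0,7] S   >
  [0,5] S/(S\NP)   <
    [0,4] PP   >
      [0,3] PP/N   <
        [0,1] "map" : S
        [1,3] (PP/N)\S   >
          [1,2] "heard" : ((PP/N)\S)/S
          [2,3] "cat" : S
      [3,4] "the" : N
    [4,5] "every" : (S/(S\NP))\PP
  [5,7] S\NP   <
    [5,6] "near" : PP\S
    [6,7] "that" : (S\NP)\(PP\S)

S\NP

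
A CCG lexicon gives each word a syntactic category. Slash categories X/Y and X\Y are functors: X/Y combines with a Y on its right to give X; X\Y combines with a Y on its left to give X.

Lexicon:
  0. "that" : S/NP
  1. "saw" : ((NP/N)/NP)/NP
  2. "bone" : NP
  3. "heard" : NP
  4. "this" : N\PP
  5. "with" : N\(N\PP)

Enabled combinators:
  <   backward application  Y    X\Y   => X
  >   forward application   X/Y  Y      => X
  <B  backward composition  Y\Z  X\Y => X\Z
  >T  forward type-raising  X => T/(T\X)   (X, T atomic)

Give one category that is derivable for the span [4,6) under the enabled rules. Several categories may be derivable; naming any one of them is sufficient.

N

[0,6] S   >
  [0,1] "that" : S/NP
  [1,6] NP   >
    [1,4] NP/N   >
      [1,3] (NP/N)/NP   >
        [1,2] "saw" : ((NP/N)/NP)/NP
        [2,3] "bone" : NP
      [3,4] "heard" : NP
    [4,6] N   <
      [4,5] "this" : N\PP
      [5,6] "with" : N\(N\PP)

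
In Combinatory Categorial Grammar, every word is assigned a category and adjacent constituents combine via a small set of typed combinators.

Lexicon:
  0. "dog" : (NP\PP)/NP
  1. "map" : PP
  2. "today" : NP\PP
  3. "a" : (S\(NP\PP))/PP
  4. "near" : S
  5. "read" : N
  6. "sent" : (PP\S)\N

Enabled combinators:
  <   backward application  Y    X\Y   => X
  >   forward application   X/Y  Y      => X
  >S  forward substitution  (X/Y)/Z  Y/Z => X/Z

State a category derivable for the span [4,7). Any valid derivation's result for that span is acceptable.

[0,7] S   <
  [0,3] NP\PP   >
    [0,1] "dog" : (NP\PP)/NP
    [1,3] NP   <
      [1,2] "map" : PP
      [2,3] "today" : NP\PP
  [3,7] S\(NP\PP)   >
    [3,4] "a" : (S\(NP\PP))/PP
    [4,7] PP   <
      [4,5] "near" : S
      [5,7] PP\S   <
        [5,6] "read" : N
        [6,7] "sent" : (PP\S)\N

PP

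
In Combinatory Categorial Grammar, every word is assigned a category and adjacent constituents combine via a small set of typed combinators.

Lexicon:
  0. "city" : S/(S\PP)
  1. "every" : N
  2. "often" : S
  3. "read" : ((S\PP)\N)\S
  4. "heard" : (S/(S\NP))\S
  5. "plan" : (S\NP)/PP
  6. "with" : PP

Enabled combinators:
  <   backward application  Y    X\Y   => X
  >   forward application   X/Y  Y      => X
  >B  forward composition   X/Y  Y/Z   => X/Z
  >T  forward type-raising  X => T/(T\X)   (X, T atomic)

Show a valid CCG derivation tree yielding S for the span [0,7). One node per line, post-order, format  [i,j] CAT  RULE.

[0,1] S/(S\PP)  lex  "city"
[1,2] N  lex  "every"
[2,3] S  lex  "often"
[3,4] ((S\PP)\N)\S  lex  "read"
[2,4] (S\PP)\N  <  k=3
[1,4] S\PP  <  k=2
[0,4] S  >  k=1
[4,5] (S/(S\NP))\S  lex  "heard"
[0,5] S/(S\NP)  <  k=4
[5,6] (S\NP)/PP  lex  "plan"
[6,7] PP  lex  "with"
[5,7] S\NP  >  k=6
[0,7] S  >  k=5

[0,7] S   >
  [0,5] S/(S\NP)   <
    [0,4] S   >
      [0,1] "city" : S/(S\PP)
      [1,4] S\PP   <
        [1,2] "every" : N
        [2,4] (S\PP)\N   <
          [2,3] "often" : S
          [3,4] "read" : ((S\PP)\N)\S
    [4,5] "heard" : (S/(S\NP))\S
  [5,7] S\NP   >
    [5,6] "plan" : (S\NP)/PP
    [6,7] "with" : PP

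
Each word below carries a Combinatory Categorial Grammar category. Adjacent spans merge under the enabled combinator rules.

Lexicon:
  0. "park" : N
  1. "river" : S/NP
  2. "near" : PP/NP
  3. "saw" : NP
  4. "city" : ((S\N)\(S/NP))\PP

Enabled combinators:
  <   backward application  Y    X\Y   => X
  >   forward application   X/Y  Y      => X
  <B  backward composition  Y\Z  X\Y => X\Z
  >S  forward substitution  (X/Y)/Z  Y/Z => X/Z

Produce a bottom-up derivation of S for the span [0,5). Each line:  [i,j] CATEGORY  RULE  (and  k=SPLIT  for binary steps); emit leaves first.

[0,1] N  lex  "park"
[1,2] S/NP  lex  "river"
[2,3] PP/NP  lex  "near"
[3,4] NP  lex  "saw"
[2,4] PP  >  k=3
[4,5] ((S\N)\(S/NP))\PP  lex  "city"
[2,5] (S\N)\(S/NP)  <  k=4
[1,5] S\N  <  k=2
[0,5] S  <  k=1

[0,5] S   <
  [0,1] "park" : N
  [1,5] S\N   <
    [1,2] "river" : S/NP
    [2,5] (S\N)\(S/NP)   <
      [2,4] PP   >
        [2,3] "near" : PP/NP
        [3,4] "saw" : NP
      [4,5] "city" : ((S\N)\(S/NP))\PP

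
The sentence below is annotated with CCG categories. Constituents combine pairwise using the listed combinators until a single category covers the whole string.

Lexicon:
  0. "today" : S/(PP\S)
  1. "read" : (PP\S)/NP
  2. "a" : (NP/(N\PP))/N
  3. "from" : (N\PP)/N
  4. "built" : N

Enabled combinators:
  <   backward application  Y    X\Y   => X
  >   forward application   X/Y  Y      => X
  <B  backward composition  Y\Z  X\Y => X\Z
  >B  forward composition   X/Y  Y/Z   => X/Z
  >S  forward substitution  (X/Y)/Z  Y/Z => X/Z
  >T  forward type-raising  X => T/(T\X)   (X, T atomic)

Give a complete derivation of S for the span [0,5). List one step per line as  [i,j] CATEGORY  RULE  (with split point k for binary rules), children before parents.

[0,1] S/(PP\S)  lex  "today"
[1,2] (PP\S)/NP  lex  "read"
[2,3] (NP/(N\PP))/N  lex  "a"
[3,4] (N\PP)/N  lex  "from"
[2,4] NP/N  >S  k=3
[4,5] N  lex  "built"
[2,5] NP  >  k=4
[1,5] PP\S  >  k=2
[0,5] S  >  k=1

[0,5] S   >
  [0,1] "today" : S/(PP\S)
  [1,5] PP\S   >
    [1,2] "read" : (PP\S)/NP
    [2,5] NP   >
      [2,4] NP/N   >S
        [2,3] "a" : (NP/(N\PP))/N
        [3,4] "from" : (N\PP)/N
      [4,5] "built" : N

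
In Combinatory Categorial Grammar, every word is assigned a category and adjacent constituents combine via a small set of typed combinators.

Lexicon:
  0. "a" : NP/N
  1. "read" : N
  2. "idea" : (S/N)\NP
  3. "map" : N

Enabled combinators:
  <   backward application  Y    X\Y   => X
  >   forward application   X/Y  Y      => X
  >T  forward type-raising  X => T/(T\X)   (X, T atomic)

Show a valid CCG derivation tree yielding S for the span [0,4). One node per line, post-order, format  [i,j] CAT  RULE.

[0,4] S   >
  [0,3] S/N   <
    [0,2] NP   >
      [0,1] "a" : NP/N
      [1,2] "read" : N
    [2,3] "idea" : (S/N)\NP
  [3,4] "map" : N

[0,1] NP/N  lex  "a"
[1,2] N  lex  "read"
[0,2] NP  >  k=1
[2,3] (S/N)\NP  lex  "idea"
[0,3] S/N  <  k=2
[3,4] N  lex  "map"
[0,4] S  >  k=3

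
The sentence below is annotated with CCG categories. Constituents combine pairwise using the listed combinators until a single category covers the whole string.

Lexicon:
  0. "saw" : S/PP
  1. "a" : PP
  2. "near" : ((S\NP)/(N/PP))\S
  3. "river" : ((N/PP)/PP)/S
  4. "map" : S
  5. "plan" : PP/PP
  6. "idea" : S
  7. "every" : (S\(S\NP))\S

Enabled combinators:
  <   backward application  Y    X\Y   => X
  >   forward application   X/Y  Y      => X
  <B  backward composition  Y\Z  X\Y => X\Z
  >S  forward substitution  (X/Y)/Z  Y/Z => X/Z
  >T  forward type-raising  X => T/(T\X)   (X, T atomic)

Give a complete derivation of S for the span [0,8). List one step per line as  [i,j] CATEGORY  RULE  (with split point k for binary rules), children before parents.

[0,1] S/PP  lex  "saw"
[1,2] PP  lex  "a"
[0,2] S  >  k=1
[2,3] ((S\NP)/(N/PP))\S  lex  "near"
[0,3] (S\NP)/(N/PP)  <  k=2
[3,4] ((N/PP)/PP)/S  lex  "river"
[4,5] S  lex  "map"
[3,5] (N/PP)/PP  >  k=4
[5,6] PP/PP  lex  "plan"
[3,6] N/PP  >S  k=5
[0,6] S\NP  >  k=3
[6,7] S  lex  "idea"
[7,8] (S\(S\NP))\S  lex  "every"
[6,8] S\(S\NP)  <  k=7
[0,8] S  <  k=6

[0,8] S   <
  [0,6] S\NP   >
    [0,3] (S\NP)/(N/PP)   <
      [0,2] S   >
        [0,1] "saw" : S/PP
        [1,2] "a" : PP
      [2,3] "near" : ((S\NP)/(N/PP))\S
    [3,6] N/PP   >S
      [3,5] (N/PP)/PP   >
        [3,4] "river" : ((N/PP)/PP)/S
        [4,5] "map" : S
      [5,6] "plan" : PP/PP
  [6,8] S\(S\NP)   <
    [6,7] "idea" : S
    [7,8] "every" : (S\(S\NP))\S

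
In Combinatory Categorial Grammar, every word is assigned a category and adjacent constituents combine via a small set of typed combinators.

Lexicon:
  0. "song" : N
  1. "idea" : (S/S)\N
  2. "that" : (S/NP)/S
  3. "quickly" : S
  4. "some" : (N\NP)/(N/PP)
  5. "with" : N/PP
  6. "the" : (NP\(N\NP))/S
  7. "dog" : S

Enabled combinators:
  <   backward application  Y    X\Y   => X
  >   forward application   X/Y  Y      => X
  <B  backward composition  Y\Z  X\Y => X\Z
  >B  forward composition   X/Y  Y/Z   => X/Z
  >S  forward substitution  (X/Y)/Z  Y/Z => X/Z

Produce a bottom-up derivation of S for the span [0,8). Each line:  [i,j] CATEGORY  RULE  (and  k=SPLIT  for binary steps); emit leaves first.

[0,1] N  lex  "song"
[1,2] (S/S)\N  lex  "idea"
[0,2] S/S  <  k=1
[2,3] (S/NP)/S  lex  "that"
[3,4] S  lex  "quickly"
[2,4] S/NP  >  k=3
[0,4] S/NP  >B  k=2
[4,5] (N\NP)/(N/PP)  lex  "some"
[5,6] N/PP  lex  "with"
[4,6] N\NP  >  k=5
[6,7] (NP\(N\NP))/S  lex  "the"
[7,8] S  lex  "dog"
[6,8] NP\(N\NP)  >  k=7
[4,8] NP  <  k=6
[0,8] S  >  k=4

[0,8] S   >
  [0,4] S/NP   >B
    [0,2] S/S   <
      [0,1] "song" : N
      [1,2] "idea" : (S/S)\N
    [2,4] S/NP   >
      [2,3] "that" : (S/NP)/S
      [3,4] "quickly" : S
  [4,8] NP   <
    [4,6] N\NP   >
      [4,5] "some" : (N\NP)/(N/PP)
      [5,6] "with" : N/PP
    [6,8] NP\(N\NP)   >
      [6,7] "the" : (NP\(N\NP))/S
      [7,8] "dog" : S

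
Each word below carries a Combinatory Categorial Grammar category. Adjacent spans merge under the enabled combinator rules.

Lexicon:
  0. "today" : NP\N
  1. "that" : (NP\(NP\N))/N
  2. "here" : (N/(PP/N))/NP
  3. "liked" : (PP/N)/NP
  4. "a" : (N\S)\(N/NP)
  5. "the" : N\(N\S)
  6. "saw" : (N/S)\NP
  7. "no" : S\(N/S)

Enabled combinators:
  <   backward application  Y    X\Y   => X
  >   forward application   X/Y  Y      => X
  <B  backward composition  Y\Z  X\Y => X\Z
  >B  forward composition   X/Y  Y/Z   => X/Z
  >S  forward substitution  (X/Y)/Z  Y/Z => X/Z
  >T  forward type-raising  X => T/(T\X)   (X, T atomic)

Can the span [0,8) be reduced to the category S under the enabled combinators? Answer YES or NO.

YES

[0,8] S   <
  [0,6] NP   <
    [0,1] "today" : NP\N
    [1,6] NP\(NP\N)   >
      [1,2] "that" : (NP\(NP\N))/N
      [2,6] N   <
        [2,5] N\S   <
          [2,4] N/NP   >S
            [2,3] "here" : (N/(PP/N))/NP
            [3,4] "liked" : (PP/N)/NP
          [4,5] "a" : (N\S)\(N/NP)
        [5,6] "the" : N\(N\S)
  [6,8] S\NP   <B
    [6,7] "saw" : (N/S)\NP
    [7,8] "no" : S\(N/S)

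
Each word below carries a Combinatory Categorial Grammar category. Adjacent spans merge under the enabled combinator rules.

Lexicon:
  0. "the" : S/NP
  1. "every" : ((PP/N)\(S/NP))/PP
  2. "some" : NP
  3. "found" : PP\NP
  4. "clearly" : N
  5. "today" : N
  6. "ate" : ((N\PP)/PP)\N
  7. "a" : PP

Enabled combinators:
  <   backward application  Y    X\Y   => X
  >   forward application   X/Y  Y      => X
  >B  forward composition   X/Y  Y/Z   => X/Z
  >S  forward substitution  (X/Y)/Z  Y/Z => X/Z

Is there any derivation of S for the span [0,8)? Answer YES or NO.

NO

S/NP ((PP/N)\(S/NP))/PP NP PP\NP N N ((N\PP)/PP)\N PP
CKY chart[0,8] = {N}; S ∉ chart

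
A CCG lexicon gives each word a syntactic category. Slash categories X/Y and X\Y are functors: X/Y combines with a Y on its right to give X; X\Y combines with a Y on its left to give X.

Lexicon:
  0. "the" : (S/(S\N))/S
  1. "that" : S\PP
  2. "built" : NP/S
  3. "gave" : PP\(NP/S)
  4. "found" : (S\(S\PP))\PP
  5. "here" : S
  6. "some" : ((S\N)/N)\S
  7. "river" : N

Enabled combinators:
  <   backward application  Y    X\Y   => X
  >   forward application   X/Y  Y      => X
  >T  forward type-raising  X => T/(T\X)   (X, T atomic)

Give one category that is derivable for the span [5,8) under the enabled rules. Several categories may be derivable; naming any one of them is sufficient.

S\N

[0,8] S   >
  [0,5] S/(S\N)   >
    [0,1] "the" : (S/(S\N))/S
    [1,5] S   <
      [1,2] "that" : S\PP
      [2,5] S\(S\PP)   <
        [2,4] PP   <
          [2,3] "built" : NP/S
          [3,4] "gave" : PP\(NP/S)
        [4,5] "found" : (S\(S\PP))\PP
  [5,8] S\N   >
    [5,7] (S\N)/N   <
      [5,6] "here" : S
      [6,7] "some" : ((S\N)/N)\S
    [7,8] "river" : N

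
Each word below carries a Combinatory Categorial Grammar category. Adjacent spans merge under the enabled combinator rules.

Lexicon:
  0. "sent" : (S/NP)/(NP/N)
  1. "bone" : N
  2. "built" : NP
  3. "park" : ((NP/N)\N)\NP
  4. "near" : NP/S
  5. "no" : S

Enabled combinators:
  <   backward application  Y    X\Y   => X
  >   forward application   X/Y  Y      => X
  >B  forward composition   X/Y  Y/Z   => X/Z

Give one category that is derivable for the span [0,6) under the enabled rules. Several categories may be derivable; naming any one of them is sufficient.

S

[0,6] S   >
  [0,4] S/NP   >
    [0,1] "sent" : (S/NP)/(NP/N)
    [1,4] NP/N   <
      [1,2] "bone" : N
      [2,4] (NP/N)\N   <
        [2,3] "built" : NP
        [3,4] "park" : ((NP/N)\N)\NP
  [4,6] NP   >
    [4,5] "near" : NP/S
    [5,6] "no" : S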